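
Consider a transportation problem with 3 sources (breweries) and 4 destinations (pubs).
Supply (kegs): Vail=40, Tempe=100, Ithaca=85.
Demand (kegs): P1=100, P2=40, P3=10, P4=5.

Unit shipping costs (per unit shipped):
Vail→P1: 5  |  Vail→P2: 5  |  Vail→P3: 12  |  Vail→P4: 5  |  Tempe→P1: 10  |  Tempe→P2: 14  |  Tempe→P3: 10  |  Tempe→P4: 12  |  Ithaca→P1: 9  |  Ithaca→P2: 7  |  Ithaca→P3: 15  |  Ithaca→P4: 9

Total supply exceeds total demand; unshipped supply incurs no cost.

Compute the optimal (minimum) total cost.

A cheapest plan:
  Vail→P1: 40 × 5 = 200
  Tempe→P1: 20 × 10 = 200
  Tempe→P3: 10 × 10 = 100
  Ithaca→P1: 40 × 9 = 360
  Ithaca→P2: 40 × 7 = 280
  Ithaca→P4: 5 × 9 = 45
Total = 200 + 200 + 100 + 360 + 280 + 45 = 1185.
(Supply check: Vail ships 40; Tempe ships 30; Ithaca ships 85.)

1185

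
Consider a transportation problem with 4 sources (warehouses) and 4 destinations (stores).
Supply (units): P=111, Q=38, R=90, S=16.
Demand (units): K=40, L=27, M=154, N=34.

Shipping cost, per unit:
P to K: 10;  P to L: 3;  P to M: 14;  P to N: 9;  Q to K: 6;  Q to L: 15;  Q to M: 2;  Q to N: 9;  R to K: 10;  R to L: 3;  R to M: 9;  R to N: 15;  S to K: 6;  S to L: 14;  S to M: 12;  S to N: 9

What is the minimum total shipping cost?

1973

One minimum-cost allocation:
  P→K: 24 × 10 = 240
  P→L: 27 × 3 = 81
  P→M: 26 × 14 = 364
  P→N: 34 × 9 = 306
  Q→M: 38 × 2 = 76
  R→M: 90 × 9 = 810
  S→K: 16 × 6 = 96
Total = 240 + 81 + 364 + 306 + 76 + 810 + 96 = 1973.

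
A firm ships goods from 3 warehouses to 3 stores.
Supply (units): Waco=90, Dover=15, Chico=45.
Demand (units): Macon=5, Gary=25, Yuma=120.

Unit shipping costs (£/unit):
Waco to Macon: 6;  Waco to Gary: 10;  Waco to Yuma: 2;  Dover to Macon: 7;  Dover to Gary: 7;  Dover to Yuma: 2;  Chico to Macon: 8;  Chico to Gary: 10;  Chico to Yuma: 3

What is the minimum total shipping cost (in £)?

A cheapest plan:
  Waco–Macon: 5 × £6 = £30
  Waco–Yuma: 85 × £2 = £170
  Dover–Gary: 15 × £7 = £105
  Chico–Gary: 10 × £10 = £100
  Chico–Yuma: 35 × £3 = £105
Total = 30 + 170 + 105 + 100 + 105 = £510.

510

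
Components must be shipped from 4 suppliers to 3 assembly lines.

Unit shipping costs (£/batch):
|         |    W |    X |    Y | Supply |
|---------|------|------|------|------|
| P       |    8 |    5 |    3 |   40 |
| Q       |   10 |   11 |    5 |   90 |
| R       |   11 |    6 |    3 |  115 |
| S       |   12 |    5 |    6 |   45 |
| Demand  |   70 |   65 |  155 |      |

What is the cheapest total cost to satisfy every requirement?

1530

A cheapest plan:
  P to X: 20 × £5 = £100
  P to Y: 20 × £3 = £60
  Q to W: 70 × £10 = £700
  Q to Y: 20 × £5 = £100
  R to Y: 115 × £3 = £345
  S to X: 45 × £5 = £225
Total = 100 + 60 + 700 + 100 + 345 + 225 = £1530.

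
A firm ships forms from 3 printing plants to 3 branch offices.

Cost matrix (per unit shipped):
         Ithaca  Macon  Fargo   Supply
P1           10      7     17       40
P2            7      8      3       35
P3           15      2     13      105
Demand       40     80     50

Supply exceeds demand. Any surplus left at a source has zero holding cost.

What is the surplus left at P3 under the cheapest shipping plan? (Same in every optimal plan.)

An optimal plan:
  P1→Ithaca: 40 × 10 = 400
  P2→Fargo: 35 × 3 = 105
  P3→Macon: 80 × 2 = 160
  P3→Fargo: 15 × 13 = 195
Total cost = 860.
P3 ships 95 of its 105, leaving 10.

10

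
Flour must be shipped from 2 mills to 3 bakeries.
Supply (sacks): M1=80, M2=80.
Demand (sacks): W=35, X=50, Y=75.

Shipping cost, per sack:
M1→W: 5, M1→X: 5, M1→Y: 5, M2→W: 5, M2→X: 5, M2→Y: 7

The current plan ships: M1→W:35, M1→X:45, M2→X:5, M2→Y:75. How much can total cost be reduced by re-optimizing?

150

Current plan cost = 35·5 + 45·5 + 5·5 + 75·7 = 950.
Optimal plan:
  M1–W: 5 sacks
  M1–Y: 75 sacks
  M2–W: 30 sacks
  M2–X: 50 sacks
Optimal cost = 800.
Saving = 950 − 800 = 150.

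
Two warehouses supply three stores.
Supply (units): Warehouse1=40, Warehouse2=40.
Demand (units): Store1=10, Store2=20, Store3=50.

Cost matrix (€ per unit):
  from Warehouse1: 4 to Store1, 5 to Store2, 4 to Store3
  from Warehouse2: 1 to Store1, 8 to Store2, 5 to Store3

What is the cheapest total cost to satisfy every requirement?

Optimal allocation:
  Warehouse1→Store2: 20 × €5 = €100
  Warehouse1→Store3: 20 × €4 = €80
  Warehouse2→Store1: 10 × €1 = €10
  Warehouse2→Store3: 30 × €5 = €150
Total = 100 + 80 + 10 + 150 = €340.
(Supply check: Warehouse1 ships 40; Warehouse2 ships 40.)

340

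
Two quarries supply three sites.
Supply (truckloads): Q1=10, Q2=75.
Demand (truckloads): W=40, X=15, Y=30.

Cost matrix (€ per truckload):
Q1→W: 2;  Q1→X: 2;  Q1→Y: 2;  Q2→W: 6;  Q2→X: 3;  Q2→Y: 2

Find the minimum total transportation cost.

305

An optimal shipping plan:
  Q1–W: 10 truckloads
  Q2–W: 30 truckloads
  Q2–X: 15 truckloads
  Q2–Y: 30 truckloads
Total cost = €305.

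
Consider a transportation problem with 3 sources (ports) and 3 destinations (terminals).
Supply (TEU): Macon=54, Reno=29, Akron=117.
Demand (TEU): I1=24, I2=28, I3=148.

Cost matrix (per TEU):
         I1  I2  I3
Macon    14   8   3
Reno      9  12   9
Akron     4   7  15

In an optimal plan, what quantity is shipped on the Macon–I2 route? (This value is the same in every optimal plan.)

The minimum-cost plan:
  Macon->I3: 54 × 3 = 162
  Reno->I3: 29 × 9 = 261
  Akron->I1: 24 × 4 = 96
  Akron->I2: 28 × 7 = 196
  Akron->I3: 65 × 15 = 975
Total cost = 1690.
The route Macon→I2 is not used.

0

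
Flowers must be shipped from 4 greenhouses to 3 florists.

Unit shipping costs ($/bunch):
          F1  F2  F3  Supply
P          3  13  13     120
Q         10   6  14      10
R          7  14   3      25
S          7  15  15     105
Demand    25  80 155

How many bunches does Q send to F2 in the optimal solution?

10

Solving gives:
  P to F1: 25 × $3 = $75
  P to F2: 70 × $13 = $910
  P to F3: 25 × $13 = $325
  Q to F2: 10 × $6 = $60
  R to F3: 25 × $3 = $75
  S to F3: 105 × $15 = $1575
Total cost = $3020.
So Q→F2 carries 10 bunches.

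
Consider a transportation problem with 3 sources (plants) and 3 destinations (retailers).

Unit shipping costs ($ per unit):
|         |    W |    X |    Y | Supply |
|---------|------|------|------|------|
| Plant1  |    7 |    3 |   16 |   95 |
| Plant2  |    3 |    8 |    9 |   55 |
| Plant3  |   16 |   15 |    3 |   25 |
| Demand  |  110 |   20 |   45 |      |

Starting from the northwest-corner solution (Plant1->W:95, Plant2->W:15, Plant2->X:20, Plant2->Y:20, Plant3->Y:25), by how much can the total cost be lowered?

180

Current plan cost = 95·7 + 15·3 + 20·8 + 20·9 + 25·3 = $1125.
Optimal plan:
  Plant1→W: 75 × $7 = $525
  Plant1→X: 20 × $3 = $60
  Plant2→W: 35 × $3 = $105
  Plant2→Y: 20 × $9 = $180
  Plant3→Y: 25 × $3 = $75
Optimal cost = $945.
Saving = 1125 − 945 = $180.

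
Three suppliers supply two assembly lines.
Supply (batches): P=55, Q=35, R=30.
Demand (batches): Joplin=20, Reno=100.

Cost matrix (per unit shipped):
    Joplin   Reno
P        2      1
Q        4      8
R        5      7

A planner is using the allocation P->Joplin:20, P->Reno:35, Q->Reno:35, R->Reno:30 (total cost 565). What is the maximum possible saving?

100

Current plan cost = 20·2 + 35·1 + 35·8 + 30·7 = 565.
Optimal plan:
  P→Reno: 55 batches
  Q→Joplin: 20 batches
  Q→Reno: 15 batches
  R→Reno: 30 batches
Optimal cost = 465.
Saving = 565 − 465 = 100.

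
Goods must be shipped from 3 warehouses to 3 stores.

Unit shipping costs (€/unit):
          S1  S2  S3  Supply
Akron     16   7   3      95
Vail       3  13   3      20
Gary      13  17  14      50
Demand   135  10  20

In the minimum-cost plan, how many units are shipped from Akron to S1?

65

Optimal shipments:
  Akron->S1: 65 × €16 = €1040
  Akron->S2: 10 × €7 = €70
  Akron->S3: 20 × €3 = €60
  Vail->S1: 20 × €3 = €60
  Gary->S1: 50 × €13 = €650
Total cost = €1880.
So Akron→S1 carries 65 units.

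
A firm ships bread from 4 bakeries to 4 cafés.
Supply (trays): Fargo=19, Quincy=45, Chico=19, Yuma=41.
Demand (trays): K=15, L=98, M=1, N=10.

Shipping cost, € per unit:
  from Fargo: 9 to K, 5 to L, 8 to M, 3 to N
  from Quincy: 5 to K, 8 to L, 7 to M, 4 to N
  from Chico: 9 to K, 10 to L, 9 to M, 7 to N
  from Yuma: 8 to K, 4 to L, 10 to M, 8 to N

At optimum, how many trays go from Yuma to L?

Solving gives:
  Fargo->L: 19 × €5 = €95
  Quincy->K: 15 × €5 = €75
  Quincy->L: 20 × €8 = €160
  Quincy->N: 10 × €4 = €40
  Chico->L: 18 × €10 = €180
  Chico->M: 1 × €9 = €9
  Yuma->L: 41 × €4 = €164
Total cost = €723.
So Yuma→L carries 41 trays.

41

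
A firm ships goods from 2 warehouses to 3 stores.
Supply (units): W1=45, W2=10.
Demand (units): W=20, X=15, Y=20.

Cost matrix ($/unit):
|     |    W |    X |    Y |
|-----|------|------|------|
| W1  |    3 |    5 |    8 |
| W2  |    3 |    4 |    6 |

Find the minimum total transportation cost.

One minimum-cost allocation:
  W1->W: 20 × $3 = $60
  W1->X: 15 × $5 = $75
  W1->Y: 10 × $8 = $80
  W2->Y: 10 × $6 = $60
Total = 60 + 75 + 80 + 60 = $275.

275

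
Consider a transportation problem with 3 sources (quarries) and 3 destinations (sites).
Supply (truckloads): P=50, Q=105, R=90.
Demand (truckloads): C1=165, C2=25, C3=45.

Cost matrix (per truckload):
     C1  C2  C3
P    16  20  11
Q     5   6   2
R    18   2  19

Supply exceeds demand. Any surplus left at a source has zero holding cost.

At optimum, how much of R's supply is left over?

Minimum-cost shipments:
  P->C1: 5 × 16 = 80
  P->C3: 45 × 11 = 495
  Q->C1: 105 × 5 = 525
  R->C1: 55 × 18 = 990
  R->C2: 25 × 2 = 50
Total cost = 2140.
R ships 80 of its 90, leaving 10.

10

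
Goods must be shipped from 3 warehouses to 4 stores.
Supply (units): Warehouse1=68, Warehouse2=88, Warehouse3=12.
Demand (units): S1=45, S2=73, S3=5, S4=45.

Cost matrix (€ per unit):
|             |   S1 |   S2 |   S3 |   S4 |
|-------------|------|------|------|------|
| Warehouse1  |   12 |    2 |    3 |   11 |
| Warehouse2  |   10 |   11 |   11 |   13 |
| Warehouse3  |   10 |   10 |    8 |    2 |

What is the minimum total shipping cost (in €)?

One minimum-cost allocation:
  Warehouse1→S2: 68 units
  Warehouse2→S1: 45 units
  Warehouse2→S2: 5 units
  Warehouse2→S3: 5 units
  Warehouse2→S4: 33 units
  Warehouse3→S4: 12 units
Total cost = €1149.
(Supply check: Warehouse1 ships 68; Warehouse2 ships 88; Warehouse3 ships 12.)

1149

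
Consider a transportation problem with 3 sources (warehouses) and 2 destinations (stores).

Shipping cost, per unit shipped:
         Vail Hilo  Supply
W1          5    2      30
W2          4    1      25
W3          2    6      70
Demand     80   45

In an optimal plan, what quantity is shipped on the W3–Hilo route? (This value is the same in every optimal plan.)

0

Optimal shipments:
  W1 to Vail: 10 × 5 = 50
  W1 to Hilo: 20 × 2 = 40
  W2 to Hilo: 25 × 1 = 25
  W3 to Vail: 70 × 2 = 140
Total cost = 255.
The route W3→Hilo is not used.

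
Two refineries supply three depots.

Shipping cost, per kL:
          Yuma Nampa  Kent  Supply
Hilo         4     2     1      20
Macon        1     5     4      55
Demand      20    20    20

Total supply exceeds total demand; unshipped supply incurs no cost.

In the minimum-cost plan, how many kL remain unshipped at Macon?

An optimal plan:
  Hilo–Nampa: 20 × 2 = 40
  Macon–Yuma: 20 × 1 = 20
  Macon–Kent: 20 × 4 = 80
Total cost = 140.
Macon ships 40 of its 55, leaving 15.

15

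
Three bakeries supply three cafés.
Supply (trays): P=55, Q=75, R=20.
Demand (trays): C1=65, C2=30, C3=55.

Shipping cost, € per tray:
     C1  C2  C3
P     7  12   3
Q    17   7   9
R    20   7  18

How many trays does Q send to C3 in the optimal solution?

55

Optimal shipments:
  P–C1: 55 trays
  Q–C1: 10 trays
  Q–C2: 10 trays
  Q–C3: 55 trays
  R–C2: 20 trays
Total cost = €1260.
So Q→C3 carries 55 trays.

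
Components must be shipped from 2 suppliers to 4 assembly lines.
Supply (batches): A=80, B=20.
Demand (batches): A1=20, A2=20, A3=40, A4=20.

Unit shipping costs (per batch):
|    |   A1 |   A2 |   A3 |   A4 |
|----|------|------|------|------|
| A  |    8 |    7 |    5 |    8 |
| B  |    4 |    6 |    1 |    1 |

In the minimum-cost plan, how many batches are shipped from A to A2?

20

Optimal shipments:
  A to A1: 20 × 8 = 160
  A to A2: 20 × 7 = 140
  A to A3: 40 × 5 = 200
  B to A4: 20 × 1 = 20
Total cost = 520.
So A→A2 carries 20 batches.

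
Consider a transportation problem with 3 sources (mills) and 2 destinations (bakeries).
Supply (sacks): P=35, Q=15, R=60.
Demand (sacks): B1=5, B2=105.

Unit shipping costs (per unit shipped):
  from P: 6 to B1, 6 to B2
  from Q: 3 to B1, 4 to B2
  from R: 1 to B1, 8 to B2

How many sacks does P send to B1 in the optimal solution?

The minimum-cost plan:
  P to B2: 35 × 6 = 210
  Q to B2: 15 × 4 = 60
  R to B1: 5 × 1 = 5
  R to B2: 55 × 8 = 440
Total cost = 715.
The route P→B1 is not used.

0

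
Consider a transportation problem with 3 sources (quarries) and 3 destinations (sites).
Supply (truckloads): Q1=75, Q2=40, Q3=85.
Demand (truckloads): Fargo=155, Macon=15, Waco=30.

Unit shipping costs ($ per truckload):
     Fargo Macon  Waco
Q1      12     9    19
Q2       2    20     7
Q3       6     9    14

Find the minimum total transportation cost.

1595

A cheapest plan:
  Q1–Fargo: 60 × $12 = $720
  Q1–Macon: 15 × $9 = $135
  Q2–Fargo: 10 × $2 = $20
  Q2–Waco: 30 × $7 = $210
  Q3–Fargo: 85 × $6 = $510
Total = 720 + 135 + 20 + 210 + 510 = $1595.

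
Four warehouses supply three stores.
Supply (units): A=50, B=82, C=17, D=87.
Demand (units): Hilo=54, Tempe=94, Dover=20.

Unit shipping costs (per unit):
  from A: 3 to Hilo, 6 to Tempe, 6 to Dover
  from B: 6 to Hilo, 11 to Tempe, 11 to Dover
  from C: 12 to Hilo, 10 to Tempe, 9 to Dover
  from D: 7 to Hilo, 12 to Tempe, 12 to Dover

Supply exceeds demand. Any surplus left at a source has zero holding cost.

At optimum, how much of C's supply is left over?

0

Minimum-cost shipments:
  A–Tempe: 50 × 6 = 300
  B–Hilo: 54 × 6 = 324
  B–Tempe: 28 × 11 = 308
  C–Dover: 17 × 9 = 153
  D–Tempe: 16 × 12 = 192
  D–Dover: 3 × 12 = 36
Total cost = 1313.
C ships 17 of its 17, leaving 0.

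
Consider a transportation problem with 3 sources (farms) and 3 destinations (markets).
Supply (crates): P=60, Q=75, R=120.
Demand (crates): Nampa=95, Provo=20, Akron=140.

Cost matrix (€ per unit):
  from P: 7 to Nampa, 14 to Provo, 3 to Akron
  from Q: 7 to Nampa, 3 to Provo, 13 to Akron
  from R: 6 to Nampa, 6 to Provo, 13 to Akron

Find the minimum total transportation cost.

1850

Optimal allocation:
  P->Akron: 60 × €3 = €180
  Q->Provo: 20 × €3 = €60
  Q->Akron: 55 × €13 = €715
  R->Nampa: 95 × €6 = €570
  R->Akron: 25 × €13 = €325
Total = 180 + 60 + 715 + 570 + 325 = €1850.
(Supply check: P ships 60; Q ships 75; R ships 120.)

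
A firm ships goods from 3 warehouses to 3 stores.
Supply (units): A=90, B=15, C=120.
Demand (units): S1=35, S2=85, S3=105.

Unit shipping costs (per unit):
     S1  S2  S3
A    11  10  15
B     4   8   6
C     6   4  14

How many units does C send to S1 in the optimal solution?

Optimal shipments:
  A→S3: 90 × 15 = 1350
  B→S3: 15 × 6 = 90
  C→S1: 35 × 6 = 210
  C→S2: 85 × 4 = 340
Total cost = 1990.
So C→S1 carries 35 units.

35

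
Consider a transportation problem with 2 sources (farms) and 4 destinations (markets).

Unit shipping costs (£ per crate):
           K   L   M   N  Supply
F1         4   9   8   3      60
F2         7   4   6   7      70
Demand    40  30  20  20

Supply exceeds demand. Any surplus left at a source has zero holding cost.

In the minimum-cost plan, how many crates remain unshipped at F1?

An optimal plan:
  F1->K: 40 × £4 = £160
  F1->N: 20 × £3 = £60
  F2->L: 30 × £4 = £120
  F2->M: 20 × £6 = £120
Total cost = £460.
F1 ships 60 of its 60, leaving 0.

0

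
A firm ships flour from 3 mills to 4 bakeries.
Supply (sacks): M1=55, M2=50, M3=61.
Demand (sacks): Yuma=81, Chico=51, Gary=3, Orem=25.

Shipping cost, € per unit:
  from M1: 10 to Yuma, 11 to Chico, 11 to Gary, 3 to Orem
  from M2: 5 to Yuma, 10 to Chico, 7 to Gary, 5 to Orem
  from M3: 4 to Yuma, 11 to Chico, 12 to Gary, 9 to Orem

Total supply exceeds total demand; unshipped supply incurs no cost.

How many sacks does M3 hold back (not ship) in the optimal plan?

Minimum-cost shipments:
  M1 to Chico: 24 sacks
  M1 to Orem: 25 sacks
  M2 to Yuma: 20 sacks
  M2 to Chico: 27 sacks
  M2 to Gary: 3 sacks
  M3 to Yuma: 61 sacks
Total cost = €974.
M3 ships 61 of its 61, leaving 0.

0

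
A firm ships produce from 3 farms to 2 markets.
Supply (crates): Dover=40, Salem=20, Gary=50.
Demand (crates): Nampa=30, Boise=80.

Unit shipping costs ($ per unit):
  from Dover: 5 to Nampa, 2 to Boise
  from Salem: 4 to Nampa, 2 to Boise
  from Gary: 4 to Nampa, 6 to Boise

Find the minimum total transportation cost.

360

A cheapest plan:
  Dover->Boise: 40 × $2 = $80
  Salem->Boise: 20 × $2 = $40
  Gary->Nampa: 30 × $4 = $120
  Gary->Boise: 20 × $6 = $120
Total = 80 + 40 + 120 + 120 = $360.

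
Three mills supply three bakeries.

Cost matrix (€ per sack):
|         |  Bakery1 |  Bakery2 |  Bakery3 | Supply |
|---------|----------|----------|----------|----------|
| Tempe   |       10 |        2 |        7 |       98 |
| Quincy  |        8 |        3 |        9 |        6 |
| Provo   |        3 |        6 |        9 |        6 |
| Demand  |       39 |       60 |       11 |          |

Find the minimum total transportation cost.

Optimal allocation:
  Tempe->Bakery1: 27 × €10 = €270
  Tempe->Bakery2: 60 × €2 = €120
  Tempe->Bakery3: 11 × €7 = €77
  Quincy->Bakery1: 6 × €8 = €48
  Provo->Bakery1: 6 × €3 = €18
Total = 270 + 120 + 77 + 48 + 18 = €533.

533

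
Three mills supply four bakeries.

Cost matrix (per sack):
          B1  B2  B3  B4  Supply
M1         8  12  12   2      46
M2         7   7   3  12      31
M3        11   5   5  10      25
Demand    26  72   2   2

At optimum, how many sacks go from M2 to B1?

Optimal shipments:
  M1–B1: 26 sacks
  M1–B2: 18 sacks
  M1–B4: 2 sacks
  M2–B2: 29 sacks
  M2–B3: 2 sacks
  M3–B2: 25 sacks
Total cost = 762.
The route M2→B1 is not used.

0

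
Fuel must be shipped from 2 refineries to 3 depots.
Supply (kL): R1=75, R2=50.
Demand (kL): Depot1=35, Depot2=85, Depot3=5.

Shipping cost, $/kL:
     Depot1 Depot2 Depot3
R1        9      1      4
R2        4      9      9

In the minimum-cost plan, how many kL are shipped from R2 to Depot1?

The minimum-cost plan:
  R1->Depot2: 75 × $1 = $75
  R2->Depot1: 35 × $4 = $140
  R2->Depot2: 10 × $9 = $90
  R2->Depot3: 5 × $9 = $45
Total cost = $350.
So R2→Depot1 carries 35 kL.

35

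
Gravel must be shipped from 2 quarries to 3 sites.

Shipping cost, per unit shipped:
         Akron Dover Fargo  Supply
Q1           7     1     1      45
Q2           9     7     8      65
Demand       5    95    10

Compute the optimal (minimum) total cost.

Optimal allocation:
  Q1→Dover: 35 × 1 = 35
  Q1→Fargo: 10 × 1 = 10
  Q2→Akron: 5 × 9 = 45
  Q2→Dover: 60 × 7 = 420
Total = 35 + 10 + 45 + 420 = 510.

510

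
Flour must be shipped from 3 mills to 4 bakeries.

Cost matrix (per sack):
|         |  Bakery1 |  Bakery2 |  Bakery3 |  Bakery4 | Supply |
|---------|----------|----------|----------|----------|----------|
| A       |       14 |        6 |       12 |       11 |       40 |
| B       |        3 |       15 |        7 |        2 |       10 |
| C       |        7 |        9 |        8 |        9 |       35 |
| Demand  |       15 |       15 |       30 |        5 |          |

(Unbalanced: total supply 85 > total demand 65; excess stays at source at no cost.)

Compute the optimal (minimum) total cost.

A cheapest plan:
  A to Bakery2: 15 sacks
  A to Bakery3: 5 sacks
  B to Bakery1: 5 sacks
  B to Bakery4: 5 sacks
  C to Bakery1: 10 sacks
  C to Bakery3: 25 sacks
Total cost = 445.
(Supply check: A ships 20; B ships 10; C ships 35.)

445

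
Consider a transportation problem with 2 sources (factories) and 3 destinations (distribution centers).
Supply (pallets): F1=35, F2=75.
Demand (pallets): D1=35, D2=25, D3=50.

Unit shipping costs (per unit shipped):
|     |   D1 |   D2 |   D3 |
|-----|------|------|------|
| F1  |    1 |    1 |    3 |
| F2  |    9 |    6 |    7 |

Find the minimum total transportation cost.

535

One minimum-cost allocation:
  F1–D1: 35 pallets
  F2–D2: 25 pallets
  F2–D3: 50 pallets
Total cost = 535.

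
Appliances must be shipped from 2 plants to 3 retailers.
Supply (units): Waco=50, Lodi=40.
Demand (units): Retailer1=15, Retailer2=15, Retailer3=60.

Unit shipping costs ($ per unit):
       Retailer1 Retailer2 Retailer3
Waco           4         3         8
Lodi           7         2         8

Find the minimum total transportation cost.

One minimum-cost allocation:
  Waco->Retailer1: 15 × $4 = $60
  Waco->Retailer3: 35 × $8 = $280
  Lodi->Retailer2: 15 × $2 = $30
  Lodi->Retailer3: 25 × $8 = $200
Total = 60 + 280 + 30 + 200 = $570.

570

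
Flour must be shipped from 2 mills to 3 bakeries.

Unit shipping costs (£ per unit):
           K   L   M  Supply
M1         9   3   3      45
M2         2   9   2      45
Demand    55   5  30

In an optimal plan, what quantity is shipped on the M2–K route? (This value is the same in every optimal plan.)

The minimum-cost plan:
  M1->K: 10 × £9 = £90
  M1->L: 5 × £3 = £15
  M1->M: 30 × £3 = £90
  M2->K: 45 × £2 = £90
Total cost = £285.
So M2→K carries 45 sacks.

45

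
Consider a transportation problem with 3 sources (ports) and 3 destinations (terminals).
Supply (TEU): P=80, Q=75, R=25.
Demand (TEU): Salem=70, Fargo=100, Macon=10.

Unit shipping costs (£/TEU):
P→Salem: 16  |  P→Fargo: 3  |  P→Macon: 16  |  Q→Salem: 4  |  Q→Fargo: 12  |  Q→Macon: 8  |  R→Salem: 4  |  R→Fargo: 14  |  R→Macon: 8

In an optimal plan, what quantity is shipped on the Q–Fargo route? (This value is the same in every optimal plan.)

20

Optimal shipments:
  P→Fargo: 80 × £3 = £240
  Q→Salem: 45 × £4 = £180
  Q→Fargo: 20 × £12 = £240
  Q→Macon: 10 × £8 = £80
  R→Salem: 25 × £4 = £100
Total cost = £840.
So Q→Fargo carries 20 TEU.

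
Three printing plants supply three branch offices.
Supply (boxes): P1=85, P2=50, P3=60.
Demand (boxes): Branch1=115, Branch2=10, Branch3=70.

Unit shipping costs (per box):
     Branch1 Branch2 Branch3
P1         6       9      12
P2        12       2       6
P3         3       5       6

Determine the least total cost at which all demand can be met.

1040

An optimal shipping plan:
  P1–Branch1: 85 × 6 = 510
  P2–Branch2: 10 × 2 = 20
  P2–Branch3: 40 × 6 = 240
  P3–Branch1: 30 × 3 = 90
  P3–Branch3: 30 × 6 = 180
Total = 510 + 20 + 240 + 90 + 180 = 1040.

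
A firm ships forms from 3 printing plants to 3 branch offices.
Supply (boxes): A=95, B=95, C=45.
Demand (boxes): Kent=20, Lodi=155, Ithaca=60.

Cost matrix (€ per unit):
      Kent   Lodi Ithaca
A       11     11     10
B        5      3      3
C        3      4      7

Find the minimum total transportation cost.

One minimum-cost allocation:
  A to Lodi: 35 × €11 = €385
  A to Ithaca: 60 × €10 = €600
  B to Lodi: 95 × €3 = €285
  C to Kent: 20 × €3 = €60
  C to Lodi: 25 × €4 = €100
Total = 385 + 600 + 285 + 60 + 100 = €1430.
(Supply check: A ships 95; B ships 95; C ships 45.)

1430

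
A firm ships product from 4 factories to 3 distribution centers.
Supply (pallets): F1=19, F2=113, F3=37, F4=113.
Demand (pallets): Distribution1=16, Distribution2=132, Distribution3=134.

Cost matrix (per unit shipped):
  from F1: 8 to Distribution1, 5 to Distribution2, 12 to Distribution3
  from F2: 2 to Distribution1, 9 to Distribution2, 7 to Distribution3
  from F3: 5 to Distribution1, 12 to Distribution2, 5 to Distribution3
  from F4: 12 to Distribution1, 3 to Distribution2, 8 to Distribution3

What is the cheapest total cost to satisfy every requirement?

A cheapest plan:
  F1→Distribution2: 19 × 5 = 95
  F2→Distribution1: 16 × 2 = 32
  F2→Distribution3: 97 × 7 = 679
  F3→Distribution3: 37 × 5 = 185
  F4→Distribution2: 113 × 3 = 339
Total = 95 + 32 + 679 + 185 + 339 = 1330.
(Supply check: F1 ships 19; F2 ships 113; F3 ships 37; F4 ships 113.)

1330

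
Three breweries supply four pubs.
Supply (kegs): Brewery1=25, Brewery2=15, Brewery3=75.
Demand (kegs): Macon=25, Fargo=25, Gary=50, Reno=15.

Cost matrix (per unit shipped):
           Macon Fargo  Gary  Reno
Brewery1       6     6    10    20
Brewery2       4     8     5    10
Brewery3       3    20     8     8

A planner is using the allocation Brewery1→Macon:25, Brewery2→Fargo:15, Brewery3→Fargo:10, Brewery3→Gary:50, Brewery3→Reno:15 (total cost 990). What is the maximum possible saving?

Current plan cost = 25·6 + 15·8 + 10·20 + 50·8 + 15·8 = 990.
Optimal plan:
  Brewery1->Fargo: 25 × 6 = 150
  Brewery2->Gary: 15 × 5 = 75
  Brewery3->Macon: 25 × 3 = 75
  Brewery3->Gary: 35 × 8 = 280
  Brewery3->Reno: 15 × 8 = 120
Optimal cost = 700.
Saving = 990 − 700 = 290.

290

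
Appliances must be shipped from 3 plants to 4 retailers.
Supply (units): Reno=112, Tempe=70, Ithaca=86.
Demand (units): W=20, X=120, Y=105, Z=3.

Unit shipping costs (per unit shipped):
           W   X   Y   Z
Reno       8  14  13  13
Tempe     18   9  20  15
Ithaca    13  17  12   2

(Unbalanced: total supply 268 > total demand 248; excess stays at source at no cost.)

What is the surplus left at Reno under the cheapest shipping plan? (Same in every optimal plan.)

20

Minimum-cost shipments:
  Reno→W: 20 × 8 = 160
  Reno→X: 50 × 14 = 700
  Reno→Y: 22 × 13 = 286
  Tempe→X: 70 × 9 = 630
  Ithaca→Y: 83 × 12 = 996
  Ithaca→Z: 3 × 2 = 6
Total cost = 2778.
Reno ships 92 of its 112, leaving 20.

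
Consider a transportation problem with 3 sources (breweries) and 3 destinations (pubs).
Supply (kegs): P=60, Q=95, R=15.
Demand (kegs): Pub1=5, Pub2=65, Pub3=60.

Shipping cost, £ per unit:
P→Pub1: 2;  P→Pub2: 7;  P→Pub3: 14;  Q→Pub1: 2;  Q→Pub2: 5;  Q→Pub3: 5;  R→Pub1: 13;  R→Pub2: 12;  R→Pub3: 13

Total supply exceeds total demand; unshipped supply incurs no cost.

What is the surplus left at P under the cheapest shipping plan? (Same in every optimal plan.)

Minimum-cost shipments:
  P–Pub1: 5 kegs
  P–Pub2: 30 kegs
  Q–Pub2: 35 kegs
  Q–Pub3: 60 kegs
Total cost = £695.
P ships 35 of its 60, leaving 25.

25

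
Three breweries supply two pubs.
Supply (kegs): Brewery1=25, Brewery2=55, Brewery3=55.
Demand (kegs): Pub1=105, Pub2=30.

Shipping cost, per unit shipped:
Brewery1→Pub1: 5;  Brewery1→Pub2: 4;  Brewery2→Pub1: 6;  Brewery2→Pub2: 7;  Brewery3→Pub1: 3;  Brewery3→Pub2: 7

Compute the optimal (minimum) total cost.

An optimal shipping plan:
  Brewery1 to Pub2: 25 × 4 = 100
  Brewery2 to Pub1: 50 × 6 = 300
  Brewery2 to Pub2: 5 × 7 = 35
  Brewery3 to Pub1: 55 × 3 = 165
Total = 100 + 300 + 35 + 165 = 600.

600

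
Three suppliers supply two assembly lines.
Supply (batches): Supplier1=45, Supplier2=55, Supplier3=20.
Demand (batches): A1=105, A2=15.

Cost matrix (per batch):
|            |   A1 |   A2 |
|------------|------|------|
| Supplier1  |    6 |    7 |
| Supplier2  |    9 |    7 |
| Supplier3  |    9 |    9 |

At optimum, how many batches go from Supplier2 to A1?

The minimum-cost plan:
  Supplier1–A1: 45 × 6 = 270
  Supplier2–A1: 40 × 9 = 360
  Supplier2–A2: 15 × 7 = 105
  Supplier3–A1: 20 × 9 = 180
Total cost = 915.
So Supplier2→A1 carries 40 batches.

40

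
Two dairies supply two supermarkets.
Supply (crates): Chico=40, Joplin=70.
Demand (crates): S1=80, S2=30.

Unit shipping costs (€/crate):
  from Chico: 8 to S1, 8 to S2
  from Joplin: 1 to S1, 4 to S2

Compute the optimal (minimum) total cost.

A cheapest plan:
  Chico->S1: 10 crates
  Chico->S2: 30 crates
  Joplin->S1: 70 crates
Total cost = €390.

390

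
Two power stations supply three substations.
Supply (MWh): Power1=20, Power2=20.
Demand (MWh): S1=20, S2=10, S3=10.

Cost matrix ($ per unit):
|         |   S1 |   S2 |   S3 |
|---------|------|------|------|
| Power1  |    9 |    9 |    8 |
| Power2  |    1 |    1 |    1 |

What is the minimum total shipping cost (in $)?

190

An optimal shipping plan:
  Power1->S2: 10 × $9 = $90
  Power1->S3: 10 × $8 = $80
  Power2->S1: 20 × $1 = $20
Total = 90 + 80 + 20 = $190.
(Supply check: Power1 ships 20; Power2 ships 20.)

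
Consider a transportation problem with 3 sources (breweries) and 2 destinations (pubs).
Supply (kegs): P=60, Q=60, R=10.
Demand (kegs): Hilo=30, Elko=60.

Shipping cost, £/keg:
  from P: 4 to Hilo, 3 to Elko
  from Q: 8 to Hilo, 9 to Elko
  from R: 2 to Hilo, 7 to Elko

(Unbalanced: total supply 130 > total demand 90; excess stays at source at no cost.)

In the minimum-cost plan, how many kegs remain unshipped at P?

0

An optimal plan:
  P→Elko: 60 × £3 = £180
  Q→Hilo: 20 × £8 = £160
  R→Hilo: 10 × £2 = £20
Total cost = £360.
P ships 60 of its 60, leaving 0.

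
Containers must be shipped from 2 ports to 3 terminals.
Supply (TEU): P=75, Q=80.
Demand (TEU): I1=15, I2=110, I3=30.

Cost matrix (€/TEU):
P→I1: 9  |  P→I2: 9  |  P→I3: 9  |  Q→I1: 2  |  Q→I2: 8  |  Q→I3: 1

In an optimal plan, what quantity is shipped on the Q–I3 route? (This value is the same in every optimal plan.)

30

The minimum-cost plan:
  P->I2: 75 × €9 = €675
  Q->I1: 15 × €2 = €30
  Q->I2: 35 × €8 = €280
  Q->I3: 30 × €1 = €30
Total cost = €1015.
So Q→I3 carries 30 TEU.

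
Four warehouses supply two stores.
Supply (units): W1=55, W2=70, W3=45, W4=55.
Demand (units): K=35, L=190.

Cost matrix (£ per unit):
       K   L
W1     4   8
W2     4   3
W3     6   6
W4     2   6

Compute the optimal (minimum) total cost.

1110

An optimal shipping plan:
  W1->K: 35 × £4 = £140
  W1->L: 20 × £8 = £160
  W2->L: 70 × £3 = £210
  W3->L: 45 × £6 = £270
  W4->L: 55 × £6 = £330
Total = 140 + 160 + 210 + 270 + 330 = £1110.
(Supply check: W1 ships 55; W2 ships 70; W3 ships 45; W4 ships 55.)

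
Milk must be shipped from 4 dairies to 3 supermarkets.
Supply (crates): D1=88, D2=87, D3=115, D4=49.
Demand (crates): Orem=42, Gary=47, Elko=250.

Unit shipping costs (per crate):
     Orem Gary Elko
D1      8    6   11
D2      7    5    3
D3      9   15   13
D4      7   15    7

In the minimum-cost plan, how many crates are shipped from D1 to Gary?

Solving gives:
  D1->Gary: 47 × 6 = 282
  D1->Elko: 41 × 11 = 451
  D2->Elko: 87 × 3 = 261
  D3->Orem: 42 × 9 = 378
  D3->Elko: 73 × 13 = 949
  D4->Elko: 49 × 7 = 343
Total cost = 2664.
So D1→Gary carries 47 crates.

47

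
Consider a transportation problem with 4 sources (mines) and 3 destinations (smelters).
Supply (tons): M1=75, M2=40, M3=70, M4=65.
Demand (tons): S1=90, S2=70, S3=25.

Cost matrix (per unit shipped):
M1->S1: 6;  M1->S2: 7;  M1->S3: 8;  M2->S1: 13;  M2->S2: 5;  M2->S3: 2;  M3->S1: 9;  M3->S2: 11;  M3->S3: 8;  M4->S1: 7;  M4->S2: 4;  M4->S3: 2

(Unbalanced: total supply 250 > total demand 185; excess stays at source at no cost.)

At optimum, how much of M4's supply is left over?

0

An optimal plan:
  M1–S1: 75 × 6 = 450
  M2–S2: 15 × 5 = 75
  M2–S3: 25 × 2 = 50
  M3–S1: 5 × 9 = 45
  M4–S1: 10 × 7 = 70
  M4–S2: 55 × 4 = 220
Total cost = 910.
M4 ships 65 of its 65, leaving 0.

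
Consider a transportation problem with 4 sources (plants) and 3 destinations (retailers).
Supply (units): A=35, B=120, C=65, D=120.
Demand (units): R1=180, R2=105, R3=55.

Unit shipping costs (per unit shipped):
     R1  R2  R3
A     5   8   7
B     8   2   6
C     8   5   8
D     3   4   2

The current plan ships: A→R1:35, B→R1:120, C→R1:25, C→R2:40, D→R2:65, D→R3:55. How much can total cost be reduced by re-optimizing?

Current plan cost = 35·5 + 120·8 + 25·8 + 40·5 + 65·4 + 55·2 = 1905.
Optimal plan:
  A–R1: 35 × 5 = 175
  B–R2: 105 × 2 = 210
  B–R3: 15 × 6 = 90
  C–R1: 65 × 8 = 520
  D–R1: 80 × 3 = 240
  D–R3: 40 × 2 = 80
Optimal cost = 1315.
Saving = 1905 − 1315 = 590.

590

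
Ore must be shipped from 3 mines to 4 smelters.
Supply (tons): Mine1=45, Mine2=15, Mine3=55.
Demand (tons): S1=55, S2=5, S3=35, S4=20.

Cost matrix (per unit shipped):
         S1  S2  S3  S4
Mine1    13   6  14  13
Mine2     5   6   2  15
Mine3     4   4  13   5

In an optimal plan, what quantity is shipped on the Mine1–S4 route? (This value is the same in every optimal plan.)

20

Solving gives:
  Mine1–S2: 5 × 6 = 30
  Mine1–S3: 20 × 14 = 280
  Mine1–S4: 20 × 13 = 260
  Mine2–S3: 15 × 2 = 30
  Mine3–S1: 55 × 4 = 220
Total cost = 820.
So Mine1→S4 carries 20 tons.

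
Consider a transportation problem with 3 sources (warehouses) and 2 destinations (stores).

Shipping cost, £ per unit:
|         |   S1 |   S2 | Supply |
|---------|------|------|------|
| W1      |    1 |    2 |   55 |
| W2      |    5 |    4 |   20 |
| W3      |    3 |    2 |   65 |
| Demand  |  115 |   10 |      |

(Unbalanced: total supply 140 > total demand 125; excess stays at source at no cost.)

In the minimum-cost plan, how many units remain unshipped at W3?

Minimum-cost shipments:
  W1→S1: 55 × £1 = £55
  W2→S1: 5 × £5 = £25
  W3→S1: 55 × £3 = £165
  W3→S2: 10 × £2 = £20
Total cost = £265.
W3 ships 65 of its 65, leaving 0.

0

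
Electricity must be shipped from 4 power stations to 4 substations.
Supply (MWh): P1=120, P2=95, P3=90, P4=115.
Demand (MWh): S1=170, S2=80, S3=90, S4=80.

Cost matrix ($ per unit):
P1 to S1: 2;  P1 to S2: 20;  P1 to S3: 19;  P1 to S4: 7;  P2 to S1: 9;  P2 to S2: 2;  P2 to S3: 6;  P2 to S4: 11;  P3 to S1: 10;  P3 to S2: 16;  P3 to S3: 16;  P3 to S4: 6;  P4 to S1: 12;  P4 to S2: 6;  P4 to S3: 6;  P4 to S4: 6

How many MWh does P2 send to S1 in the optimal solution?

15

The minimum-cost plan:
  P1 to S1: 120 × $2 = $240
  P2 to S1: 15 × $9 = $135
  P2 to S2: 80 × $2 = $160
  P3 to S1: 35 × $10 = $350
  P3 to S4: 55 × $6 = $330
  P4 to S3: 90 × $6 = $540
  P4 to S4: 25 × $6 = $150
Total cost = $1905.
So P2→S1 carries 15 MWh.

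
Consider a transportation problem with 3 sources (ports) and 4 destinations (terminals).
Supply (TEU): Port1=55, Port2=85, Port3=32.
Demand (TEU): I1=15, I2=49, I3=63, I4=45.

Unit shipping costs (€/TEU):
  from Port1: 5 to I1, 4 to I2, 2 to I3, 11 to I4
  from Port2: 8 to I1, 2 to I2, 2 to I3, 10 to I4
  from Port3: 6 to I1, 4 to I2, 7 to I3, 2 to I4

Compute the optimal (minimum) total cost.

A cheapest plan:
  Port1–I1: 15 × €5 = €75
  Port1–I3: 40 × €2 = €80
  Port2–I2: 49 × €2 = €98
  Port2–I3: 23 × €2 = €46
  Port2–I4: 13 × €10 = €130
  Port3–I4: 32 × €2 = €64
Total = 75 + 80 + 98 + 46 + 130 + 64 = €493.
(Supply check: Port1 ships 55; Port2 ships 85; Port3 ships 32.)

493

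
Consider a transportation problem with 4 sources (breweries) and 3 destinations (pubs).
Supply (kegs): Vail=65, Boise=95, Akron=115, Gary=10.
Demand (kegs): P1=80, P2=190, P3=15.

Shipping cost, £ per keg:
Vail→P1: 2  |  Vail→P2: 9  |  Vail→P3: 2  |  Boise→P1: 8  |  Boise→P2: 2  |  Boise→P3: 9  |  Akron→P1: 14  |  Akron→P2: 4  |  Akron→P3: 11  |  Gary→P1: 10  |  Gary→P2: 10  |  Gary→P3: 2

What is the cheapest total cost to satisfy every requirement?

920

An optimal shipping plan:
  Vail->P1: 60 × £2 = £120
  Vail->P3: 5 × £2 = £10
  Boise->P1: 20 × £8 = £160
  Boise->P2: 75 × £2 = £150
  Akron->P2: 115 × £4 = £460
  Gary->P3: 10 × £2 = £20
Total = 120 + 10 + 160 + 150 + 460 + 20 = £920.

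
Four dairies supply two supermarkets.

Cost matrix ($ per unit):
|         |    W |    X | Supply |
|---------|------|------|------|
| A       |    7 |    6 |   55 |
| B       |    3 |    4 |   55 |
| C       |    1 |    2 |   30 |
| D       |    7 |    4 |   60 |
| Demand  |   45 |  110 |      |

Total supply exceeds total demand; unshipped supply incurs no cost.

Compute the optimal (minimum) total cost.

An optimal shipping plan:
  A->X: 10 crates
  B->W: 15 crates
  B->X: 40 crates
  C->W: 30 crates
  D->X: 60 crates
Total cost = $535.
(Supply check: A ships 10; B ships 55; C ships 30; D ships 60.)

535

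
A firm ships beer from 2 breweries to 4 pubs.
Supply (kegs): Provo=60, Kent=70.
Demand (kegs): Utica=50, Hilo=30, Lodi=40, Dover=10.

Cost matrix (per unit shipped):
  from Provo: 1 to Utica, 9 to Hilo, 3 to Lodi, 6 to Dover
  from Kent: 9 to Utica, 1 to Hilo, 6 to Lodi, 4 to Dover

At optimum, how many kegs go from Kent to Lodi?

Solving gives:
  Provo→Utica: 50 × 1 = 50
  Provo→Lodi: 10 × 3 = 30
  Kent→Hilo: 30 × 1 = 30
  Kent→Lodi: 30 × 6 = 180
  Kent→Dover: 10 × 4 = 40
Total cost = 330.
So Kent→Lodi carries 30 kegs.

30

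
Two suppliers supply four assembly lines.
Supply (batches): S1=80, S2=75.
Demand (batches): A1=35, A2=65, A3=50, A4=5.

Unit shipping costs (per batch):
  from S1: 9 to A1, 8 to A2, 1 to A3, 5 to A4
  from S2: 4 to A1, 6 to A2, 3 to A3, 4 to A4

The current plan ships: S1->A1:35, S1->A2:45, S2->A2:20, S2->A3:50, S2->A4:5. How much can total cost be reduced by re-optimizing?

310

Current plan cost = 35·9 + 45·8 + 20·6 + 50·3 + 5·4 = 965.
Optimal plan:
  S1–A2: 25 × 8 = 200
  S1–A3: 50 × 1 = 50
  S1–A4: 5 × 5 = 25
  S2–A1: 35 × 4 = 140
  S2–A2: 40 × 6 = 240
Optimal cost = 655.
Saving = 965 − 655 = 310.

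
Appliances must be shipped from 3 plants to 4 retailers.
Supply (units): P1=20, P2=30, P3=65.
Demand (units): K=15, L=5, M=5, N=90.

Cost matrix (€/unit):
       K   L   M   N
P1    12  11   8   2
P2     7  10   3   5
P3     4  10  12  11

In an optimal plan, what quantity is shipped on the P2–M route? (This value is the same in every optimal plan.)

5

Optimal shipments:
  P1->N: 20 units
  P2->M: 5 units
  P2->N: 25 units
  P3->K: 15 units
  P3->L: 5 units
  P3->N: 45 units
Total cost = €785.
So P2→M carries 5 units.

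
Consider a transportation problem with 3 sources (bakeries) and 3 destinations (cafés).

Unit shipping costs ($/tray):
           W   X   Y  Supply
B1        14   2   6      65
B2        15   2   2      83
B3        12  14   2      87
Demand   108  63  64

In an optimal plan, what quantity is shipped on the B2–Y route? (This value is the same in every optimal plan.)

Solving gives:
  B1 to W: 21 × $14 = $294
  B1 to X: 44 × $2 = $88
  B2 to X: 19 × $2 = $38
  B2 to Y: 64 × $2 = $128
  B3 to W: 87 × $12 = $1044
Total cost = $1592.
So B2→Y carries 64 trays.

64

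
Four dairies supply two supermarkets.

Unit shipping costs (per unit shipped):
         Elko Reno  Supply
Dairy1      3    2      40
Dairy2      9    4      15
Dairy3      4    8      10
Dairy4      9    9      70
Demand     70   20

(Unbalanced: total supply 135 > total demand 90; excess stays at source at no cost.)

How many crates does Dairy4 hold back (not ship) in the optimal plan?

45

An optimal plan:
  Dairy1–Elko: 35 × 3 = 105
  Dairy1–Reno: 5 × 2 = 10
  Dairy2–Reno: 15 × 4 = 60
  Dairy3–Elko: 10 × 4 = 40
  Dairy4–Elko: 25 × 9 = 225
Total cost = 440.
Dairy4 ships 25 of its 70, leaving 45.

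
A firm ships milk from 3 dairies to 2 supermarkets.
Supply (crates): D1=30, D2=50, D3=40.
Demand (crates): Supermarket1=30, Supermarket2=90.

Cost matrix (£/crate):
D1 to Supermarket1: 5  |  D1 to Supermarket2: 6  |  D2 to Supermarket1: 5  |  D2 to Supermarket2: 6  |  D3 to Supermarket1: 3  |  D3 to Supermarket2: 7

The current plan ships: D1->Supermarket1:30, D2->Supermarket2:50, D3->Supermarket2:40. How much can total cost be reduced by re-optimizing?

Current plan cost = 30·5 + 50·6 + 40·7 = £730.
Optimal plan:
  D1–Supermarket2: 30 × £6 = £180
  D2–Supermarket2: 50 × £6 = £300
  D3–Supermarket1: 30 × £3 = £90
  D3–Supermarket2: 10 × £7 = £70
Optimal cost = £640.
Saving = 730 − 640 = £90.

90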